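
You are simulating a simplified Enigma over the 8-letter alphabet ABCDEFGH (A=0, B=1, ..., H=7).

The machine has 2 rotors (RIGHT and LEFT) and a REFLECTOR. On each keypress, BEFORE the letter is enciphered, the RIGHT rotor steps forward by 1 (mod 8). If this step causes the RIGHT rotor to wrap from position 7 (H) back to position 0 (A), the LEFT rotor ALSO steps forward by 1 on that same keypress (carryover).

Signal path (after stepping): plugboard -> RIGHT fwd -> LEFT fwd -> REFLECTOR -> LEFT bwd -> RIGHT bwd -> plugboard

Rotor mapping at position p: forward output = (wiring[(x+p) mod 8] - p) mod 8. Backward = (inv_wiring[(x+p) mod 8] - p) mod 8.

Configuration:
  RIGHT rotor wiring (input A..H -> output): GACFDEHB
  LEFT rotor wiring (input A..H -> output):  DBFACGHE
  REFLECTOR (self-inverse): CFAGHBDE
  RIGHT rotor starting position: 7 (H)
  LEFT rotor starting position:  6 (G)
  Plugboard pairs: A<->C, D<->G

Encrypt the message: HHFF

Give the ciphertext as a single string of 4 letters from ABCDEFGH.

Answer: CEGD

Derivation:
Char 1 ('H'): step: R->0, L->7 (L advanced); H->plug->H->R->B->L->E->refl->H->L'->G->R'->A->plug->C
Char 2 ('H'): step: R->1, L=7; H->plug->H->R->F->L->D->refl->G->L'->D->R'->E->plug->E
Char 3 ('F'): step: R->2, L=7; F->plug->F->R->H->L->A->refl->C->L'->C->R'->D->plug->G
Char 4 ('F'): step: R->3, L=7; F->plug->F->R->D->L->G->refl->D->L'->F->R'->G->plug->D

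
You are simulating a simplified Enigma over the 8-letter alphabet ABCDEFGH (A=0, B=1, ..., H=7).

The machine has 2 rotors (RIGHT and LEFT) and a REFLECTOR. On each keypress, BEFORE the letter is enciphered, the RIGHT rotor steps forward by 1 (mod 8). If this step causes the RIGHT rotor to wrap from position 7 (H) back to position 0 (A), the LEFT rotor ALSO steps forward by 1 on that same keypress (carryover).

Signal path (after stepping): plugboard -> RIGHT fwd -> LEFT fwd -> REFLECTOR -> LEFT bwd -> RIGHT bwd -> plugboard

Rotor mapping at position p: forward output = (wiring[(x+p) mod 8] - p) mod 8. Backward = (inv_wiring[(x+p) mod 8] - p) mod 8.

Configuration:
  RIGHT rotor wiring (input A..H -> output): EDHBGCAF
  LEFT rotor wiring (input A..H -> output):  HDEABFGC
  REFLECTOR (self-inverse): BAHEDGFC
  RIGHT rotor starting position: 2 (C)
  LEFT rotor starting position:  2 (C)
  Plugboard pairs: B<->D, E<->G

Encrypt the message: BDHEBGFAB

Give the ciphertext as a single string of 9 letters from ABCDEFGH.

Char 1 ('B'): step: R->3, L=2; B->plug->D->R->F->L->A->refl->B->L'->H->R'->C->plug->C
Char 2 ('D'): step: R->4, L=2; D->plug->B->R->G->L->F->refl->G->L'->B->R'->D->plug->B
Char 3 ('H'): step: R->5, L=2; H->plug->H->R->B->L->G->refl->F->L'->G->R'->E->plug->G
Char 4 ('E'): step: R->6, L=2; E->plug->G->R->A->L->C->refl->H->L'->C->R'->A->plug->A
Char 5 ('B'): step: R->7, L=2; B->plug->D->R->A->L->C->refl->H->L'->C->R'->E->plug->G
Char 6 ('G'): step: R->0, L->3 (L advanced); G->plug->E->R->G->L->A->refl->B->L'->H->R'->C->plug->C
Char 7 ('F'): step: R->1, L=3; F->plug->F->R->H->L->B->refl->A->L'->G->R'->B->plug->D
Char 8 ('A'): step: R->2, L=3; A->plug->A->R->F->L->E->refl->D->L'->D->R'->F->plug->F
Char 9 ('B'): step: R->3, L=3; B->plug->D->R->F->L->E->refl->D->L'->D->R'->B->plug->D

Answer: CBGAGCDFD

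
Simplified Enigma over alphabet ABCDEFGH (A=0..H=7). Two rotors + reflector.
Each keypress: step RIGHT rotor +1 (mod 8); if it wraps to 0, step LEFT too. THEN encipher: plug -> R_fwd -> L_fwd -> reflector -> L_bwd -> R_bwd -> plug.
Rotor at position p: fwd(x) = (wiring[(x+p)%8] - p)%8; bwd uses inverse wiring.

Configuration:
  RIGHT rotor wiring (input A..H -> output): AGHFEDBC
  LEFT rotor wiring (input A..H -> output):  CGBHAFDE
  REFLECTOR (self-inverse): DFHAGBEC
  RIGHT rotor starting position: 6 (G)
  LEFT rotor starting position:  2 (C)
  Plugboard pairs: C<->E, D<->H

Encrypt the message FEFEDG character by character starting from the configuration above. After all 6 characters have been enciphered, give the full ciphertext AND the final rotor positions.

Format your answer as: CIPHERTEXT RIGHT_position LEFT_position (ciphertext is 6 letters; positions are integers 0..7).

Char 1 ('F'): step: R->7, L=2; F->plug->F->R->F->L->C->refl->H->L'->A->R'->D->plug->H
Char 2 ('E'): step: R->0, L->3 (L advanced); E->plug->C->R->H->L->G->refl->E->L'->A->R'->A->plug->A
Char 3 ('F'): step: R->1, L=3; F->plug->F->R->A->L->E->refl->G->L'->H->R'->H->plug->D
Char 4 ('E'): step: R->2, L=3; E->plug->C->R->C->L->C->refl->H->L'->F->R'->A->plug->A
Char 5 ('D'): step: R->3, L=3; D->plug->H->R->E->L->B->refl->F->L'->B->R'->B->plug->B
Char 6 ('G'): step: R->4, L=3; G->plug->G->R->D->L->A->refl->D->L'->G->R'->D->plug->H
Final: ciphertext=HADABH, RIGHT=4, LEFT=3

Answer: HADABH 4 3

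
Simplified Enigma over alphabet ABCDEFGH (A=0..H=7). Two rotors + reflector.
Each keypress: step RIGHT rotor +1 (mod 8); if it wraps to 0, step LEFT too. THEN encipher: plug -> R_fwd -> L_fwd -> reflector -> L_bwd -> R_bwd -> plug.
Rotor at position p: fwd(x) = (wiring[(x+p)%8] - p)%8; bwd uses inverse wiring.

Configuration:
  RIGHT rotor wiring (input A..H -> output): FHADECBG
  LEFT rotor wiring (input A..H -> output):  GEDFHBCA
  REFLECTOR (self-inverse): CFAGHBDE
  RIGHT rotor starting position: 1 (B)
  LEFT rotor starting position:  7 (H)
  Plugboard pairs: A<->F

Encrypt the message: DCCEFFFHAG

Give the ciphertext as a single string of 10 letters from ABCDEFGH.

Char 1 ('D'): step: R->2, L=7; D->plug->D->R->A->L->B->refl->F->L'->C->R'->C->plug->C
Char 2 ('C'): step: R->3, L=7; C->plug->C->R->H->L->D->refl->G->L'->E->R'->G->plug->G
Char 3 ('C'): step: R->4, L=7; C->plug->C->R->F->L->A->refl->C->L'->G->R'->B->plug->B
Char 4 ('E'): step: R->5, L=7; E->plug->E->R->C->L->F->refl->B->L'->A->R'->D->plug->D
Char 5 ('F'): step: R->6, L=7; F->plug->A->R->D->L->E->refl->H->L'->B->R'->D->plug->D
Char 6 ('F'): step: R->7, L=7; F->plug->A->R->H->L->D->refl->G->L'->E->R'->E->plug->E
Char 7 ('F'): step: R->0, L->0 (L advanced); F->plug->A->R->F->L->B->refl->F->L'->D->R'->D->plug->D
Char 8 ('H'): step: R->1, L=0; H->plug->H->R->E->L->H->refl->E->L'->B->R'->E->plug->E
Char 9 ('A'): step: R->2, L=0; A->plug->F->R->E->L->H->refl->E->L'->B->R'->B->plug->B
Char 10 ('G'): step: R->3, L=0; G->plug->G->R->E->L->H->refl->E->L'->B->R'->B->plug->B

Answer: CGBDDEDEBB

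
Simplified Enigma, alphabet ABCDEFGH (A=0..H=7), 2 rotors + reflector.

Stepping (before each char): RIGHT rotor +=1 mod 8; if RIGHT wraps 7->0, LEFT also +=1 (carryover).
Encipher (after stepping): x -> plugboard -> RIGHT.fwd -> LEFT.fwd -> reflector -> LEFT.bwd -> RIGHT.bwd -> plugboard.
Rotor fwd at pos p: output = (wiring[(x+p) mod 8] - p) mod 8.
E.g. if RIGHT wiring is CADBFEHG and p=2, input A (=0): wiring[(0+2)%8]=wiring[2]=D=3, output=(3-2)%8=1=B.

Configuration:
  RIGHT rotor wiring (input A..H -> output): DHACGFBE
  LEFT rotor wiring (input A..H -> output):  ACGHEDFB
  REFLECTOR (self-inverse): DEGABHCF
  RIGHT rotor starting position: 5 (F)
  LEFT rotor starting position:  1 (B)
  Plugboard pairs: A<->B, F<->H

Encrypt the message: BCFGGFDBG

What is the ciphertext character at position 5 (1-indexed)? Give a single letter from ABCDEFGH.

Char 1 ('B'): step: R->6, L=1; B->plug->A->R->D->L->D->refl->A->L'->G->R'->B->plug->A
Char 2 ('C'): step: R->7, L=1; C->plug->C->R->A->L->B->refl->E->L'->F->R'->A->plug->B
Char 3 ('F'): step: R->0, L->2 (L advanced); F->plug->H->R->E->L->D->refl->A->L'->H->R'->B->plug->A
Char 4 ('G'): step: R->1, L=2; G->plug->G->R->D->L->B->refl->E->L'->A->R'->F->plug->H
Char 5 ('G'): step: R->2, L=2; G->plug->G->R->B->L->F->refl->H->L'->F->R'->H->plug->F

F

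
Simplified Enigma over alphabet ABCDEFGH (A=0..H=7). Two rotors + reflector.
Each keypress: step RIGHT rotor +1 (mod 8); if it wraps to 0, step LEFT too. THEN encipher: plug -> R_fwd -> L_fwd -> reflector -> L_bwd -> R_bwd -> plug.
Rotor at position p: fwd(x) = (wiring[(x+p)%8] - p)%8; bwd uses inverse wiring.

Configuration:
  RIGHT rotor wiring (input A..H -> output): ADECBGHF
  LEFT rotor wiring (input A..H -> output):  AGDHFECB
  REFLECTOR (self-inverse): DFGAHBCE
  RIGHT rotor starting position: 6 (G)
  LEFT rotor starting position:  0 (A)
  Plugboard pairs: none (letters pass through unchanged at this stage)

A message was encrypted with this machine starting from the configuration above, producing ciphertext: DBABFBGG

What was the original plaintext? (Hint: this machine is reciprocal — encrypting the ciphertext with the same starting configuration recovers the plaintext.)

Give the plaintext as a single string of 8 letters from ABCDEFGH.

Answer: EGCEGDCB

Derivation:
Char 1 ('D'): step: R->7, L=0; D->plug->D->R->F->L->E->refl->H->L'->D->R'->E->plug->E
Char 2 ('B'): step: R->0, L->1 (L advanced); B->plug->B->R->D->L->E->refl->H->L'->H->R'->G->plug->G
Char 3 ('A'): step: R->1, L=1; A->plug->A->R->C->L->G->refl->C->L'->B->R'->C->plug->C
Char 4 ('B'): step: R->2, L=1; B->plug->B->R->A->L->F->refl->B->L'->F->R'->E->plug->E
Char 5 ('F'): step: R->3, L=1; F->plug->F->R->F->L->B->refl->F->L'->A->R'->G->plug->G
Char 6 ('B'): step: R->4, L=1; B->plug->B->R->C->L->G->refl->C->L'->B->R'->D->plug->D
Char 7 ('G'): step: R->5, L=1; G->plug->G->R->F->L->B->refl->F->L'->A->R'->C->plug->C
Char 8 ('G'): step: R->6, L=1; G->plug->G->R->D->L->E->refl->H->L'->H->R'->B->plug->B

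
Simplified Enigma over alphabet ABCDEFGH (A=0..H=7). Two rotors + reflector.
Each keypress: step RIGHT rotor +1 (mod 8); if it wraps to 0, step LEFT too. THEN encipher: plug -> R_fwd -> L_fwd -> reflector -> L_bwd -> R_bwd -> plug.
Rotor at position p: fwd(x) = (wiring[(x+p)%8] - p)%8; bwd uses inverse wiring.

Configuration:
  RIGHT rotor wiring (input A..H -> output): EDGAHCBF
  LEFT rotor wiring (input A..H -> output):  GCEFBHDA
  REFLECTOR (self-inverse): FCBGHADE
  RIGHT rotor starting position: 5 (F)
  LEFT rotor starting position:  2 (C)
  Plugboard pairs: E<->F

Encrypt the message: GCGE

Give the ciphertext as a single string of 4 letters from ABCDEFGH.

Char 1 ('G'): step: R->6, L=2; G->plug->G->R->B->L->D->refl->G->L'->F->R'->D->plug->D
Char 2 ('C'): step: R->7, L=2; C->plug->C->R->E->L->B->refl->C->L'->A->R'->F->plug->E
Char 3 ('G'): step: R->0, L->3 (L advanced); G->plug->G->R->B->L->G->refl->D->L'->F->R'->H->plug->H
Char 4 ('E'): step: R->1, L=3; E->plug->F->R->A->L->C->refl->B->L'->H->R'->C->plug->C

Answer: DEHC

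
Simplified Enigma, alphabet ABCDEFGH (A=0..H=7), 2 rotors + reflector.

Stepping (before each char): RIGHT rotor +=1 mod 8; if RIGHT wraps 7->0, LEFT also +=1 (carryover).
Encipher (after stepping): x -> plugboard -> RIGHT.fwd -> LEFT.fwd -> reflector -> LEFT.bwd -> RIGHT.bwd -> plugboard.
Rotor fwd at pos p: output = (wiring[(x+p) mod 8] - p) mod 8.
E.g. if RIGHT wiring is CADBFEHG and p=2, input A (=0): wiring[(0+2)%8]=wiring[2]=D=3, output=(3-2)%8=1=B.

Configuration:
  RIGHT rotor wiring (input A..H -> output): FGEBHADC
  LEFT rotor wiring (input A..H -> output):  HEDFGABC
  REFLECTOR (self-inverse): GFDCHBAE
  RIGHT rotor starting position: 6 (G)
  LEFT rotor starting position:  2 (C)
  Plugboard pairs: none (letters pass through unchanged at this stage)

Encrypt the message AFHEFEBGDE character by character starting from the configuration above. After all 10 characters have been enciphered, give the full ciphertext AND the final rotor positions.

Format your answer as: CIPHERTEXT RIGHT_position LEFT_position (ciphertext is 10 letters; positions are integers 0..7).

Char 1 ('A'): step: R->7, L=2; A->plug->A->R->D->L->G->refl->A->L'->F->R'->D->plug->D
Char 2 ('F'): step: R->0, L->3 (L advanced); F->plug->F->R->A->L->C->refl->D->L'->B->R'->D->plug->D
Char 3 ('H'): step: R->1, L=3; H->plug->H->R->E->L->H->refl->E->L'->F->R'->A->plug->A
Char 4 ('E'): step: R->2, L=3; E->plug->E->R->B->L->D->refl->C->L'->A->R'->F->plug->F
Char 5 ('F'): step: R->3, L=3; F->plug->F->R->C->L->F->refl->B->L'->G->R'->A->plug->A
Char 6 ('E'): step: R->4, L=3; E->plug->E->R->B->L->D->refl->C->L'->A->R'->G->plug->G
Char 7 ('B'): step: R->5, L=3; B->plug->B->R->G->L->B->refl->F->L'->C->R'->H->plug->H
Char 8 ('G'): step: R->6, L=3; G->plug->G->R->B->L->D->refl->C->L'->A->R'->D->plug->D
Char 9 ('D'): step: R->7, L=3; D->plug->D->R->F->L->E->refl->H->L'->E->R'->H->plug->H
Char 10 ('E'): step: R->0, L->4 (L advanced); E->plug->E->R->H->L->B->refl->F->L'->C->R'->H->plug->H
Final: ciphertext=DDAFAGHDHH, RIGHT=0, LEFT=4

Answer: DDAFAGHDHH 0 4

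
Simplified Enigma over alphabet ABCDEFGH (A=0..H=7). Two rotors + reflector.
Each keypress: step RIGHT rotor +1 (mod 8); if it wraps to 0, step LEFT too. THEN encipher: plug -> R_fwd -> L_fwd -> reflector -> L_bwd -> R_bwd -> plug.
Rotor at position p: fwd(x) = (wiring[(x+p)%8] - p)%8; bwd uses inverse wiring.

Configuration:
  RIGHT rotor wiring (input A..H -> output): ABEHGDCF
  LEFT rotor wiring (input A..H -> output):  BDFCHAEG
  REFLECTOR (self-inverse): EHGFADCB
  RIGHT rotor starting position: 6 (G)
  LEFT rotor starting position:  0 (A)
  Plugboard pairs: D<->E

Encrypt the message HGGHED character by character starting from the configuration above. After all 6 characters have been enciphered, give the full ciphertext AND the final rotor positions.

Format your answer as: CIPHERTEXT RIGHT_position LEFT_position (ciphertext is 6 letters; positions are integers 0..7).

Answer: FCDEHA 4 1

Derivation:
Char 1 ('H'): step: R->7, L=0; H->plug->H->R->D->L->C->refl->G->L'->H->R'->F->plug->F
Char 2 ('G'): step: R->0, L->1 (L advanced); G->plug->G->R->C->L->B->refl->H->L'->E->R'->C->plug->C
Char 3 ('G'): step: R->1, L=1; G->plug->G->R->E->L->H->refl->B->L'->C->R'->E->plug->D
Char 4 ('H'): step: R->2, L=1; H->plug->H->R->H->L->A->refl->E->L'->B->R'->D->plug->E
Char 5 ('E'): step: R->3, L=1; E->plug->D->R->H->L->A->refl->E->L'->B->R'->H->plug->H
Char 6 ('D'): step: R->4, L=1; D->plug->E->R->E->L->H->refl->B->L'->C->R'->A->plug->A
Final: ciphertext=FCDEHA, RIGHT=4, LEFT=1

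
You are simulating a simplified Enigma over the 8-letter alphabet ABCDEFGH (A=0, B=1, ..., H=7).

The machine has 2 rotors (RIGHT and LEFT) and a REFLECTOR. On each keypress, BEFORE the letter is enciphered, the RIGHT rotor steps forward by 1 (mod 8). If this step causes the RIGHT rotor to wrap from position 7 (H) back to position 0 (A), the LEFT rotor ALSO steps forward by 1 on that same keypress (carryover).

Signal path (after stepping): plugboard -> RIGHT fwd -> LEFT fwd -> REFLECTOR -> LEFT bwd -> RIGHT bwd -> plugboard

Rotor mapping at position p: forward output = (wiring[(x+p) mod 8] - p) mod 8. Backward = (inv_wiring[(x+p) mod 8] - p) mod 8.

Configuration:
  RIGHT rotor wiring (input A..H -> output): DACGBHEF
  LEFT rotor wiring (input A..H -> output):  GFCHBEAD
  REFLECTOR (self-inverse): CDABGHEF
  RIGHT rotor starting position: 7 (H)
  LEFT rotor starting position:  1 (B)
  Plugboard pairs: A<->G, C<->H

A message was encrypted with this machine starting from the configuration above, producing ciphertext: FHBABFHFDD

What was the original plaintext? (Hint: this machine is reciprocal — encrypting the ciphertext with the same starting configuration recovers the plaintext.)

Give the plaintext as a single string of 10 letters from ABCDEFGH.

Answer: CGCCHBBHAB

Derivation:
Char 1 ('F'): step: R->0, L->2 (L advanced); F->plug->F->R->H->L->D->refl->B->L'->F->R'->H->plug->C
Char 2 ('H'): step: R->1, L=2; H->plug->C->R->F->L->B->refl->D->L'->H->R'->A->plug->G
Char 3 ('B'): step: R->2, L=2; B->plug->B->R->E->L->G->refl->E->L'->G->R'->H->plug->C
Char 4 ('A'): step: R->3, L=2; A->plug->G->R->F->L->B->refl->D->L'->H->R'->H->plug->C
Char 5 ('B'): step: R->4, L=2; B->plug->B->R->D->L->C->refl->A->L'->A->R'->C->plug->H
Char 6 ('F'): step: R->5, L=2; F->plug->F->R->F->L->B->refl->D->L'->H->R'->B->plug->B
Char 7 ('H'): step: R->6, L=2; H->plug->C->R->F->L->B->refl->D->L'->H->R'->B->plug->B
Char 8 ('F'): step: R->7, L=2; F->plug->F->R->C->L->H->refl->F->L'->B->R'->C->plug->H
Char 9 ('D'): step: R->0, L->3 (L advanced); D->plug->D->R->G->L->C->refl->A->L'->E->R'->G->plug->A
Char 10 ('D'): step: R->1, L=3; D->plug->D->R->A->L->E->refl->G->L'->B->R'->B->plug->B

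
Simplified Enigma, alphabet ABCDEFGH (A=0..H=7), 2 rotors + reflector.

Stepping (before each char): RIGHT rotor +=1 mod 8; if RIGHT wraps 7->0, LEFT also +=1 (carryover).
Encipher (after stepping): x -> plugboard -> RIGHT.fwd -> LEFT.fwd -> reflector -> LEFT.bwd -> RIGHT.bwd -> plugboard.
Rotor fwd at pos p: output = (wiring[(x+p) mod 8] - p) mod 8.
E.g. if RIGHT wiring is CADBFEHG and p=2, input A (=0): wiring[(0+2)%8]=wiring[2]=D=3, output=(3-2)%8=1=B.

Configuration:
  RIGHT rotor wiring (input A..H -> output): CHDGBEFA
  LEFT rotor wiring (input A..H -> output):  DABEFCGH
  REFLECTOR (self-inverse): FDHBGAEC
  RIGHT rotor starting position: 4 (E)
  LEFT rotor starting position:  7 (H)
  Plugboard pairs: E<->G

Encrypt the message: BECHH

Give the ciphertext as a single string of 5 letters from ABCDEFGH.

Answer: HADAF

Derivation:
Char 1 ('B'): step: R->5, L=7; B->plug->B->R->A->L->A->refl->F->L'->E->R'->H->plug->H
Char 2 ('E'): step: R->6, L=7; E->plug->G->R->D->L->C->refl->H->L'->H->R'->A->plug->A
Char 3 ('C'): step: R->7, L=7; C->plug->C->R->A->L->A->refl->F->L'->E->R'->D->plug->D
Char 4 ('H'): step: R->0, L->0 (L advanced); H->plug->H->R->A->L->D->refl->B->L'->C->R'->A->plug->A
Char 5 ('H'): step: R->1, L=0; H->plug->H->R->B->L->A->refl->F->L'->E->R'->F->plug->F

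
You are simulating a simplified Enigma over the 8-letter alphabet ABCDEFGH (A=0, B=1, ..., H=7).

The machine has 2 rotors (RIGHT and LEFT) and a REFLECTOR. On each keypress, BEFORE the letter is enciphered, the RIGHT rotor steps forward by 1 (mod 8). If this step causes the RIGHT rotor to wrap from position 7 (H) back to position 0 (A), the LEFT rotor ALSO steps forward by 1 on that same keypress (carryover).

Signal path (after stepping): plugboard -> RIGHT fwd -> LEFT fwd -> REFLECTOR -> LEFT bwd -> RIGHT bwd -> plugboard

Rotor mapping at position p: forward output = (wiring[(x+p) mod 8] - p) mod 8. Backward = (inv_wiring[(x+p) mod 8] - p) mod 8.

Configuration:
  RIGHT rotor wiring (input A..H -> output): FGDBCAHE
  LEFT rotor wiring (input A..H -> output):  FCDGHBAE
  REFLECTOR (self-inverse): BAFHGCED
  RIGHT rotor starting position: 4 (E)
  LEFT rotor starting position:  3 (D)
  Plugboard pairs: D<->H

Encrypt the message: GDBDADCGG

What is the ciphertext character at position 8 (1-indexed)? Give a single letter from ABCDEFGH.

Char 1 ('G'): step: R->5, L=3; G->plug->G->R->E->L->B->refl->A->L'->H->R'->C->plug->C
Char 2 ('D'): step: R->6, L=3; D->plug->H->R->C->L->G->refl->E->L'->B->R'->A->plug->A
Char 3 ('B'): step: R->7, L=3; B->plug->B->R->G->L->H->refl->D->L'->A->R'->H->plug->D
Char 4 ('D'): step: R->0, L->4 (L advanced); D->plug->H->R->E->L->B->refl->A->L'->D->R'->C->plug->C
Char 5 ('A'): step: R->1, L=4; A->plug->A->R->F->L->G->refl->E->L'->C->R'->B->plug->B
Char 6 ('D'): step: R->2, L=4; D->plug->H->R->E->L->B->refl->A->L'->D->R'->G->plug->G
Char 7 ('C'): step: R->3, L=4; C->plug->C->R->F->L->G->refl->E->L'->C->R'->F->plug->F
Char 8 ('G'): step: R->4, L=4; G->plug->G->R->H->L->C->refl->F->L'->B->R'->E->plug->E

E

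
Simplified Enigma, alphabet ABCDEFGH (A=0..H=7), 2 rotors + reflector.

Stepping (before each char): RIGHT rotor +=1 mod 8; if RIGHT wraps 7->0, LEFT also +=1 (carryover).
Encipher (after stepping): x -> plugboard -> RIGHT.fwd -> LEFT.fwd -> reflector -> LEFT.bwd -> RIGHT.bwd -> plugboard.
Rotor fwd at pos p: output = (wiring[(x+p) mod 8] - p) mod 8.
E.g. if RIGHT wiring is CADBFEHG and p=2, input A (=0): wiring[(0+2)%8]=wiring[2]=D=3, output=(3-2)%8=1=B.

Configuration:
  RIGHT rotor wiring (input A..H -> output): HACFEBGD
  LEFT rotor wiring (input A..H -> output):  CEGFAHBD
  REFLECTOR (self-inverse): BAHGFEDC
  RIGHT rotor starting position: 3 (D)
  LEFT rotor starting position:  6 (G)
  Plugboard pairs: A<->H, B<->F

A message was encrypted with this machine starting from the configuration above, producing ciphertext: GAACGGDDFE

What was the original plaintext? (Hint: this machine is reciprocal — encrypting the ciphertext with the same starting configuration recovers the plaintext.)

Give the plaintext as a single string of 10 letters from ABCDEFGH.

Answer: FHHGDEFAGA

Derivation:
Char 1 ('G'): step: R->4, L=6; G->plug->G->R->G->L->C->refl->H->L'->F->R'->B->plug->F
Char 2 ('A'): step: R->5, L=6; A->plug->H->R->H->L->B->refl->A->L'->E->R'->A->plug->H
Char 3 ('A'): step: R->6, L=6; A->plug->H->R->D->L->G->refl->D->L'->A->R'->A->plug->H
Char 4 ('C'): step: R->7, L=6; C->plug->C->R->B->L->F->refl->E->L'->C->R'->G->plug->G
Char 5 ('G'): step: R->0, L->7 (L advanced); G->plug->G->R->G->L->A->refl->B->L'->F->R'->D->plug->D
Char 6 ('G'): step: R->1, L=7; G->plug->G->R->C->L->F->refl->E->L'->A->R'->E->plug->E
Char 7 ('D'): step: R->2, L=7; D->plug->D->R->H->L->C->refl->H->L'->D->R'->B->plug->F
Char 8 ('D'): step: R->3, L=7; D->plug->D->R->D->L->H->refl->C->L'->H->R'->H->plug->A
Char 9 ('F'): step: R->4, L=7; F->plug->B->R->F->L->B->refl->A->L'->G->R'->G->plug->G
Char 10 ('E'): step: R->5, L=7; E->plug->E->R->D->L->H->refl->C->L'->H->R'->H->plug->A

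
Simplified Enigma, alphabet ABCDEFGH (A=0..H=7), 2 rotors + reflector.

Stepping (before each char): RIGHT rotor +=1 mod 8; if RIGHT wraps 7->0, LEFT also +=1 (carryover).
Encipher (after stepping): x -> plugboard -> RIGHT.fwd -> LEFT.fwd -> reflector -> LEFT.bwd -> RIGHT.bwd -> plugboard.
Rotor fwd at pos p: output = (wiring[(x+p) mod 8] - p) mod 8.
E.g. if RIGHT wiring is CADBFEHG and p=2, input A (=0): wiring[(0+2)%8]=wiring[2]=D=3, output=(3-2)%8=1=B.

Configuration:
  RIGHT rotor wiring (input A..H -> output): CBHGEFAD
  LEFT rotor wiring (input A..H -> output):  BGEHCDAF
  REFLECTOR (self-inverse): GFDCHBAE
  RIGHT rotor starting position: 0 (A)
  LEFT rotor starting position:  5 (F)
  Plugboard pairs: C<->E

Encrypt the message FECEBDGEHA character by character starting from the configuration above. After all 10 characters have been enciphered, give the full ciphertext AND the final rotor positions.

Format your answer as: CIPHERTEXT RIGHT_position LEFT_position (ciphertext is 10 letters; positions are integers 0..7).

Answer: CGEDDBHFBH 2 6

Derivation:
Char 1 ('F'): step: R->1, L=5; F->plug->F->R->H->L->F->refl->B->L'->E->R'->E->plug->C
Char 2 ('E'): step: R->2, L=5; E->plug->C->R->C->L->A->refl->G->L'->A->R'->G->plug->G
Char 3 ('C'): step: R->3, L=5; C->plug->E->R->A->L->G->refl->A->L'->C->R'->C->plug->E
Char 4 ('E'): step: R->4, L=5; E->plug->C->R->E->L->B->refl->F->L'->H->R'->D->plug->D
Char 5 ('B'): step: R->5, L=5; B->plug->B->R->D->L->E->refl->H->L'->F->R'->D->plug->D
Char 6 ('D'): step: R->6, L=5; D->plug->D->R->D->L->E->refl->H->L'->F->R'->B->plug->B
Char 7 ('G'): step: R->7, L=5; G->plug->G->R->G->L->C->refl->D->L'->B->R'->H->plug->H
Char 8 ('E'): step: R->0, L->6 (L advanced); E->plug->C->R->H->L->F->refl->B->L'->F->R'->F->plug->F
Char 9 ('H'): step: R->1, L=6; H->plug->H->R->B->L->H->refl->E->L'->G->R'->B->plug->B
Char 10 ('A'): step: R->2, L=6; A->plug->A->R->F->L->B->refl->F->L'->H->R'->H->plug->H
Final: ciphertext=CGEDDBHFBH, RIGHT=2, LEFT=6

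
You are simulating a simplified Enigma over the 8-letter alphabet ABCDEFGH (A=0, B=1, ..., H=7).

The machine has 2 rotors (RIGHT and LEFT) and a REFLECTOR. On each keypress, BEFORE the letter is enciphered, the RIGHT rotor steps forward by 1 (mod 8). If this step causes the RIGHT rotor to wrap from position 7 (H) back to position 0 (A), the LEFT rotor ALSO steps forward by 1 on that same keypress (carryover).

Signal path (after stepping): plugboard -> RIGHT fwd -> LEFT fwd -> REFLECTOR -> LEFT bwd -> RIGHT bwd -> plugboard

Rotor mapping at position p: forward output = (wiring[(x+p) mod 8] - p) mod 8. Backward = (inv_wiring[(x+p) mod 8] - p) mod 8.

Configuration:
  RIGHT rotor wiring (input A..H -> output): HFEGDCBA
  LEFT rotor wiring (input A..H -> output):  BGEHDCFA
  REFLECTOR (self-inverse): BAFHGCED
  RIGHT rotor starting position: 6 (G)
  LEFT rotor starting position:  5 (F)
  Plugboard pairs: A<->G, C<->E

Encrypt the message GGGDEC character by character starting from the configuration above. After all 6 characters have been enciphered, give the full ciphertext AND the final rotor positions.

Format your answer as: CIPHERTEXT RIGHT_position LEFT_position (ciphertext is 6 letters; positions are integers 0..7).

Answer: FEAGFE 4 6

Derivation:
Char 1 ('G'): step: R->7, L=5; G->plug->A->R->B->L->A->refl->B->L'->E->R'->F->plug->F
Char 2 ('G'): step: R->0, L->6 (L advanced); G->plug->A->R->H->L->E->refl->G->L'->E->R'->C->plug->E
Char 3 ('G'): step: R->1, L=6; G->plug->A->R->E->L->G->refl->E->L'->H->R'->G->plug->A
Char 4 ('D'): step: R->2, L=6; D->plug->D->R->A->L->H->refl->D->L'->C->R'->A->plug->G
Char 5 ('E'): step: R->3, L=6; E->plug->C->R->H->L->E->refl->G->L'->E->R'->F->plug->F
Char 6 ('C'): step: R->4, L=6; C->plug->E->R->D->L->A->refl->B->L'->F->R'->C->plug->E
Final: ciphertext=FEAGFE, RIGHT=4, LEFT=6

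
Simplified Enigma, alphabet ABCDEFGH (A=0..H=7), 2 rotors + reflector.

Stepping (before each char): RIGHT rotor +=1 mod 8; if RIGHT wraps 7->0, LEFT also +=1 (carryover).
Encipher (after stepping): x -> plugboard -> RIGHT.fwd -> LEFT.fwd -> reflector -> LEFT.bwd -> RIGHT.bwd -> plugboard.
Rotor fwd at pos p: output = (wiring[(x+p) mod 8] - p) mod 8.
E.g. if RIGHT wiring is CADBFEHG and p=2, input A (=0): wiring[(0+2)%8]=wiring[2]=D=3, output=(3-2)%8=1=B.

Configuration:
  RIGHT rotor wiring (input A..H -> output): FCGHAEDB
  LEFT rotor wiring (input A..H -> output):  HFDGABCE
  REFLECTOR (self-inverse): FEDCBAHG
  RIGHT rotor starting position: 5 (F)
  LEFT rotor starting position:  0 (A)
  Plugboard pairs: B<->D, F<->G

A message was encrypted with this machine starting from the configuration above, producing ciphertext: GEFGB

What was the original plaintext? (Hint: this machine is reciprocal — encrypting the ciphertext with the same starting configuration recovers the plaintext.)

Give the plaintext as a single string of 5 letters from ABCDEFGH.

Char 1 ('G'): step: R->6, L=0; G->plug->F->R->B->L->F->refl->A->L'->E->R'->D->plug->B
Char 2 ('E'): step: R->7, L=0; E->plug->E->R->A->L->H->refl->G->L'->D->R'->C->plug->C
Char 3 ('F'): step: R->0, L->1 (L advanced); F->plug->G->R->D->L->H->refl->G->L'->H->R'->D->plug->B
Char 4 ('G'): step: R->1, L=1; G->plug->F->R->C->L->F->refl->A->L'->E->R'->H->plug->H
Char 5 ('B'): step: R->2, L=1; B->plug->D->R->C->L->F->refl->A->L'->E->R'->A->plug->A

Answer: BCBHA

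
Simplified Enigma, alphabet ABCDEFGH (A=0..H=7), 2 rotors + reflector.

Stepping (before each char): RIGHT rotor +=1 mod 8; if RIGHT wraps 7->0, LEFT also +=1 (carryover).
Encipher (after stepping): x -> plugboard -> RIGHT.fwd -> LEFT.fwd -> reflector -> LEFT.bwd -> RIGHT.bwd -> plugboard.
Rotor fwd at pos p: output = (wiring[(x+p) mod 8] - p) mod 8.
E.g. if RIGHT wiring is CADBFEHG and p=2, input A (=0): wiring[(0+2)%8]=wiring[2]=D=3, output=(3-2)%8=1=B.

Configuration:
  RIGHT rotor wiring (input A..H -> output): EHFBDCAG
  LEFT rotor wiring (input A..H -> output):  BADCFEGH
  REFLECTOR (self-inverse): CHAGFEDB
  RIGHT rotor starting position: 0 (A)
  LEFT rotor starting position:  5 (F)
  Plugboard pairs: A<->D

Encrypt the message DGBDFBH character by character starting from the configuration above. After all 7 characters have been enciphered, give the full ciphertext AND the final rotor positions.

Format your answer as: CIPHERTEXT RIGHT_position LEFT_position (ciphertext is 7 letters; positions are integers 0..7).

Char 1 ('D'): step: R->1, L=5; D->plug->A->R->G->L->F->refl->E->L'->D->R'->H->plug->H
Char 2 ('G'): step: R->2, L=5; G->plug->G->R->C->L->C->refl->A->L'->H->R'->B->plug->B
Char 3 ('B'): step: R->3, L=5; B->plug->B->R->A->L->H->refl->B->L'->B->R'->F->plug->F
Char 4 ('D'): step: R->4, L=5; D->plug->A->R->H->L->A->refl->C->L'->C->R'->D->plug->A
Char 5 ('F'): step: R->5, L=5; F->plug->F->R->A->L->H->refl->B->L'->B->R'->C->plug->C
Char 6 ('B'): step: R->6, L=5; B->plug->B->R->A->L->H->refl->B->L'->B->R'->D->plug->A
Char 7 ('H'): step: R->7, L=5; H->plug->H->R->B->L->B->refl->H->L'->A->R'->C->plug->C
Final: ciphertext=HBFACAC, RIGHT=7, LEFT=5

Answer: HBFACAC 7 5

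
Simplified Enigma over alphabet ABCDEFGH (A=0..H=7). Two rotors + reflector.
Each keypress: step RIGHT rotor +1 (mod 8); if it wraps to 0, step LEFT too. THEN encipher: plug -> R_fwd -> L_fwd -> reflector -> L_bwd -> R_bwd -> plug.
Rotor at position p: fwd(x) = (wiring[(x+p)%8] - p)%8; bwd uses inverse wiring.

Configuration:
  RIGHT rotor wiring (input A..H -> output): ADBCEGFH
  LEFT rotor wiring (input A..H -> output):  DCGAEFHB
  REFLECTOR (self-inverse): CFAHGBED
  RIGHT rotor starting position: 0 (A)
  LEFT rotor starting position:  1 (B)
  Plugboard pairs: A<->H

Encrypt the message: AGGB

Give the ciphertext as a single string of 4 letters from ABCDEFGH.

Answer: GHBD

Derivation:
Char 1 ('A'): step: R->1, L=1; A->plug->H->R->H->L->C->refl->A->L'->G->R'->G->plug->G
Char 2 ('G'): step: R->2, L=1; G->plug->G->R->G->L->A->refl->C->L'->H->R'->A->plug->H
Char 3 ('G'): step: R->3, L=1; G->plug->G->R->A->L->B->refl->F->L'->B->R'->B->plug->B
Char 4 ('B'): step: R->4, L=1; B->plug->B->R->C->L->H->refl->D->L'->D->R'->D->plug->D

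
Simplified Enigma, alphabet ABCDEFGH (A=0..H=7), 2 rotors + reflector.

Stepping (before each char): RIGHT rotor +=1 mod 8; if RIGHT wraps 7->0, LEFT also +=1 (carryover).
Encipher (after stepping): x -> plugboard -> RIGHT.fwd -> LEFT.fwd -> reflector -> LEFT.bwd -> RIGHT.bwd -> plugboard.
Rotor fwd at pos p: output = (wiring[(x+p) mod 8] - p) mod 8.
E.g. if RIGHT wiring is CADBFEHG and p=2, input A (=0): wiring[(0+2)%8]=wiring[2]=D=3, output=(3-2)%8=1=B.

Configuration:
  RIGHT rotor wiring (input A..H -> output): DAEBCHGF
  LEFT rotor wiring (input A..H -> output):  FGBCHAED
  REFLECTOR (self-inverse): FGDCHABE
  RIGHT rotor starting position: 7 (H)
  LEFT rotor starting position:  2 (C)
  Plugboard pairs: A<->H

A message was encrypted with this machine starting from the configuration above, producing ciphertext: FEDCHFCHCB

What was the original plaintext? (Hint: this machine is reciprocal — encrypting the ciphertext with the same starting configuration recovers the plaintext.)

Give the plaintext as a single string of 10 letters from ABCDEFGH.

Answer: HFAEAEEDFD

Derivation:
Char 1 ('F'): step: R->0, L->3 (L advanced); F->plug->F->R->H->L->G->refl->B->L'->D->R'->A->plug->H
Char 2 ('E'): step: R->1, L=3; E->plug->E->R->G->L->D->refl->C->L'->F->R'->F->plug->F
Char 3 ('D'): step: R->2, L=3; D->plug->D->R->F->L->C->refl->D->L'->G->R'->H->plug->A
Char 4 ('C'): step: R->3, L=3; C->plug->C->R->E->L->A->refl->F->L'->C->R'->E->plug->E
Char 5 ('H'): step: R->4, L=3; H->plug->A->R->G->L->D->refl->C->L'->F->R'->H->plug->A
Char 6 ('F'): step: R->5, L=3; F->plug->F->R->H->L->G->refl->B->L'->D->R'->E->plug->E
Char 7 ('C'): step: R->6, L=3; C->plug->C->R->F->L->C->refl->D->L'->G->R'->E->plug->E
Char 8 ('H'): step: R->7, L=3; H->plug->A->R->G->L->D->refl->C->L'->F->R'->D->plug->D
Char 9 ('C'): step: R->0, L->4 (L advanced); C->plug->C->R->E->L->B->refl->G->L'->H->R'->F->plug->F
Char 10 ('B'): step: R->1, L=4; B->plug->B->R->D->L->H->refl->E->L'->B->R'->D->plug->D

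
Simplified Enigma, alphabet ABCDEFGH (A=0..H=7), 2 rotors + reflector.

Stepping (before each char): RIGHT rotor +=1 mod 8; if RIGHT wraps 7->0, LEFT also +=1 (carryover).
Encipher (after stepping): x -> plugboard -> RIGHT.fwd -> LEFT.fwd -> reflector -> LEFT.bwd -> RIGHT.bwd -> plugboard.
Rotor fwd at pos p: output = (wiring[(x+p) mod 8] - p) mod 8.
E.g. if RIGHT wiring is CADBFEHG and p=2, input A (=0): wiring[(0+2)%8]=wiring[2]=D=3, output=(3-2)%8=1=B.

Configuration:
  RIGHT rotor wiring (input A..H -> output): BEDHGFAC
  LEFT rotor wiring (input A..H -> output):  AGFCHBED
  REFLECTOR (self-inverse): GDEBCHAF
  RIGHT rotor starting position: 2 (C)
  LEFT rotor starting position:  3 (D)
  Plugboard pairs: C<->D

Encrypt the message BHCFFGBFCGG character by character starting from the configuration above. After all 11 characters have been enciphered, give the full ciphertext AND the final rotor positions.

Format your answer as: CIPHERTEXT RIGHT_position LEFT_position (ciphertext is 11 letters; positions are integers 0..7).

Char 1 ('B'): step: R->3, L=3; B->plug->B->R->D->L->B->refl->D->L'->G->R'->F->plug->F
Char 2 ('H'): step: R->4, L=3; H->plug->H->R->D->L->B->refl->D->L'->G->R'->D->plug->C
Char 3 ('C'): step: R->5, L=3; C->plug->D->R->E->L->A->refl->G->L'->C->R'->G->plug->G
Char 4 ('F'): step: R->6, L=3; F->plug->F->R->B->L->E->refl->C->L'->H->R'->H->plug->H
Char 5 ('F'): step: R->7, L=3; F->plug->F->R->H->L->C->refl->E->L'->B->R'->H->plug->H
Char 6 ('G'): step: R->0, L->4 (L advanced); G->plug->G->R->A->L->D->refl->B->L'->G->R'->E->plug->E
Char 7 ('B'): step: R->1, L=4; B->plug->B->R->C->L->A->refl->G->L'->H->R'->F->plug->F
Char 8 ('F'): step: R->2, L=4; F->plug->F->R->A->L->D->refl->B->L'->G->R'->E->plug->E
Char 9 ('C'): step: R->3, L=4; C->plug->D->R->F->L->C->refl->E->L'->E->R'->A->plug->A
Char 10 ('G'): step: R->4, L=4; G->plug->G->R->H->L->G->refl->A->L'->C->R'->A->plug->A
Char 11 ('G'): step: R->5, L=4; G->plug->G->R->C->L->A->refl->G->L'->H->R'->E->plug->E
Final: ciphertext=FCGHHEFEAAE, RIGHT=5, LEFT=4

Answer: FCGHHEFEAAE 5 4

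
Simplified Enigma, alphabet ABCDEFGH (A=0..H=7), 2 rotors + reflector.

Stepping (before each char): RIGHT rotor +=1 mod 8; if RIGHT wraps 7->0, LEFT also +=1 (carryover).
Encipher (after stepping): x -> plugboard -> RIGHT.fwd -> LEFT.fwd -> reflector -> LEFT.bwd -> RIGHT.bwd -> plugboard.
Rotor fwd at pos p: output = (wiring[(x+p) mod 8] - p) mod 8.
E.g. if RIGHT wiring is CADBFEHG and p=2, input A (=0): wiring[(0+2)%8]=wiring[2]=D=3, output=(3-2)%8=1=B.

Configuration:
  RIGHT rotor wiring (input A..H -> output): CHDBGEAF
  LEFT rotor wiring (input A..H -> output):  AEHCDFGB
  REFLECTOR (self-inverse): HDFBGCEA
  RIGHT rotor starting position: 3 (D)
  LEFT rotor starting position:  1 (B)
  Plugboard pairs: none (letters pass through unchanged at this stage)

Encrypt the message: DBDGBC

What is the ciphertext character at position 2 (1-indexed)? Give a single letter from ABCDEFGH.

Char 1 ('D'): step: R->4, L=1; D->plug->D->R->B->L->G->refl->E->L'->E->R'->C->plug->C
Char 2 ('B'): step: R->5, L=1; B->plug->B->R->D->L->C->refl->F->L'->F->R'->D->plug->D

D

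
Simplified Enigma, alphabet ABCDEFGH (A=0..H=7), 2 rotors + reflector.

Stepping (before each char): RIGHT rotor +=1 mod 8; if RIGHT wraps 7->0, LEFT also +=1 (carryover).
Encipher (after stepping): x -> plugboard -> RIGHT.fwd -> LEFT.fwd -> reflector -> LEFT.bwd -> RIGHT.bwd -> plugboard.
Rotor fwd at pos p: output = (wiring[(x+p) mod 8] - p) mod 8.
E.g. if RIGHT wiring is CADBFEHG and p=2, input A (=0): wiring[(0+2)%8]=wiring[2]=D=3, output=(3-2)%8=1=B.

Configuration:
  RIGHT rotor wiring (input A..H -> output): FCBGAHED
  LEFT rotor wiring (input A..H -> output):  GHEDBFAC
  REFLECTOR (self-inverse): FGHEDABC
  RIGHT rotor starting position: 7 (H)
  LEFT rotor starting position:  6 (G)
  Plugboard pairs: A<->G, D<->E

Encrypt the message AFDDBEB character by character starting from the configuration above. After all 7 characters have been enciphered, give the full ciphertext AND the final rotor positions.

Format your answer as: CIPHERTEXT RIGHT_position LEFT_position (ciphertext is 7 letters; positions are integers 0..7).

Char 1 ('A'): step: R->0, L->7 (L advanced); A->plug->G->R->E->L->E->refl->D->L'->A->R'->E->plug->D
Char 2 ('F'): step: R->1, L=7; F->plug->F->R->D->L->F->refl->A->L'->C->R'->G->plug->A
Char 3 ('D'): step: R->2, L=7; D->plug->E->R->C->L->A->refl->F->L'->D->R'->G->plug->A
Char 4 ('D'): step: R->3, L=7; D->plug->E->R->A->L->D->refl->E->L'->E->R'->C->plug->C
Char 5 ('B'): step: R->4, L=7; B->plug->B->R->D->L->F->refl->A->L'->C->R'->H->plug->H
Char 6 ('E'): step: R->5, L=7; E->plug->D->R->A->L->D->refl->E->L'->E->R'->F->plug->F
Char 7 ('B'): step: R->6, L=7; B->plug->B->R->F->L->C->refl->H->L'->B->R'->H->plug->H
Final: ciphertext=DAACHFH, RIGHT=6, LEFT=7

Answer: DAACHFH 6 7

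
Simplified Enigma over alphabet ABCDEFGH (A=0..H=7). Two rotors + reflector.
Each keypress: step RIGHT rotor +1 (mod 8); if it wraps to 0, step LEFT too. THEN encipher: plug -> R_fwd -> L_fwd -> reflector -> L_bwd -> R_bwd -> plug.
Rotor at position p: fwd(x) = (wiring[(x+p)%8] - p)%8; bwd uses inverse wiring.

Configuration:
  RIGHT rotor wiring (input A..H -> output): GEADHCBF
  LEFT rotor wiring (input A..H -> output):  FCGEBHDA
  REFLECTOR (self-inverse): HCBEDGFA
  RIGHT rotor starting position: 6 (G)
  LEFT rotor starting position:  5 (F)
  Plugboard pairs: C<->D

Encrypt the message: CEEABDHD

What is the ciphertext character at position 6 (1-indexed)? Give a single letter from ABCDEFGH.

Char 1 ('C'): step: R->7, L=5; C->plug->D->R->B->L->G->refl->F->L'->E->R'->E->plug->E
Char 2 ('E'): step: R->0, L->6 (L advanced); E->plug->E->R->H->L->B->refl->C->L'->B->R'->G->plug->G
Char 3 ('E'): step: R->1, L=6; E->plug->E->R->B->L->C->refl->B->L'->H->R'->B->plug->B
Char 4 ('A'): step: R->2, L=6; A->plug->A->R->G->L->D->refl->E->L'->D->R'->F->plug->F
Char 5 ('B'): step: R->3, L=6; B->plug->B->R->E->L->A->refl->H->L'->C->R'->E->plug->E
Char 6 ('D'): step: R->4, L=6; D->plug->C->R->F->L->G->refl->F->L'->A->R'->F->plug->F

F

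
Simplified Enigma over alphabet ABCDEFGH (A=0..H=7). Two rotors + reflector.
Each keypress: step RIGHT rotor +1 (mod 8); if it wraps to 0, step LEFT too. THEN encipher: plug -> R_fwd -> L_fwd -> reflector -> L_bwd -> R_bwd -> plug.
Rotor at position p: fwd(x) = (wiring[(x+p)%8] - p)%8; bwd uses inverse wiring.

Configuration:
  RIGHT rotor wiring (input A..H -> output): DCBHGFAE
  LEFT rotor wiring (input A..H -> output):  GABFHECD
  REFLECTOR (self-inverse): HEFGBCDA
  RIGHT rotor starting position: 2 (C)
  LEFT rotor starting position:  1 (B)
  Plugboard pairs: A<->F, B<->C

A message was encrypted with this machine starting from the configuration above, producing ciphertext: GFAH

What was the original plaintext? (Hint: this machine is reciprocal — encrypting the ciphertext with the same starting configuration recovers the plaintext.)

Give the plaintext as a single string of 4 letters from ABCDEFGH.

Char 1 ('G'): step: R->3, L=1; G->plug->G->R->H->L->F->refl->C->L'->G->R'->H->plug->H
Char 2 ('F'): step: R->4, L=1; F->plug->A->R->C->L->E->refl->B->L'->F->R'->G->plug->G
Char 3 ('A'): step: R->5, L=1; A->plug->F->R->E->L->D->refl->G->L'->D->R'->B->plug->C
Char 4 ('H'): step: R->6, L=1; H->plug->H->R->H->L->F->refl->C->L'->G->R'->B->plug->C

Answer: HGCC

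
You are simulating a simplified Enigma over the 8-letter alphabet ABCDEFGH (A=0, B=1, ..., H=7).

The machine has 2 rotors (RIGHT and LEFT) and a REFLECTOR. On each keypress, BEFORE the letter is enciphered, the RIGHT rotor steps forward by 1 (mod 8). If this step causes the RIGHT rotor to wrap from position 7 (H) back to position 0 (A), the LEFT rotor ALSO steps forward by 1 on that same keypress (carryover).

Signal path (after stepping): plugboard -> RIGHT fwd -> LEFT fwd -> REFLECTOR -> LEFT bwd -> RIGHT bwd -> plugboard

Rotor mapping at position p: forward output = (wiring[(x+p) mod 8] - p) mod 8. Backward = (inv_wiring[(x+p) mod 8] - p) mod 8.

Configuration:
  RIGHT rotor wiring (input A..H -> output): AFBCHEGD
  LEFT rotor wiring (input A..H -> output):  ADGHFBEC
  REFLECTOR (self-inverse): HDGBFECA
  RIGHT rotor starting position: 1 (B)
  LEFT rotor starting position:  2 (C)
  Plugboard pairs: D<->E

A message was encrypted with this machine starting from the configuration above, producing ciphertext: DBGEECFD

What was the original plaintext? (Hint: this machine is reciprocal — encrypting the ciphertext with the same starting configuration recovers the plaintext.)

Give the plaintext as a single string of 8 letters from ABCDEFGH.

Answer: GHAGCAGH

Derivation:
Char 1 ('D'): step: R->2, L=2; D->plug->E->R->E->L->C->refl->G->L'->G->R'->G->plug->G
Char 2 ('B'): step: R->3, L=2; B->plug->B->R->E->L->C->refl->G->L'->G->R'->H->plug->H
Char 3 ('G'): step: R->4, L=2; G->plug->G->R->F->L->A->refl->H->L'->D->R'->A->plug->A
Char 4 ('E'): step: R->5, L=2; E->plug->D->R->D->L->H->refl->A->L'->F->R'->G->plug->G
Char 5 ('E'): step: R->6, L=2; E->plug->D->R->H->L->B->refl->D->L'->C->R'->C->plug->C
Char 6 ('C'): step: R->7, L=2; C->plug->C->R->G->L->G->refl->C->L'->E->R'->A->plug->A
Char 7 ('F'): step: R->0, L->3 (L advanced); F->plug->F->R->E->L->H->refl->A->L'->G->R'->G->plug->G
Char 8 ('D'): step: R->1, L=3; D->plug->E->R->D->L->B->refl->D->L'->H->R'->H->plug->H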